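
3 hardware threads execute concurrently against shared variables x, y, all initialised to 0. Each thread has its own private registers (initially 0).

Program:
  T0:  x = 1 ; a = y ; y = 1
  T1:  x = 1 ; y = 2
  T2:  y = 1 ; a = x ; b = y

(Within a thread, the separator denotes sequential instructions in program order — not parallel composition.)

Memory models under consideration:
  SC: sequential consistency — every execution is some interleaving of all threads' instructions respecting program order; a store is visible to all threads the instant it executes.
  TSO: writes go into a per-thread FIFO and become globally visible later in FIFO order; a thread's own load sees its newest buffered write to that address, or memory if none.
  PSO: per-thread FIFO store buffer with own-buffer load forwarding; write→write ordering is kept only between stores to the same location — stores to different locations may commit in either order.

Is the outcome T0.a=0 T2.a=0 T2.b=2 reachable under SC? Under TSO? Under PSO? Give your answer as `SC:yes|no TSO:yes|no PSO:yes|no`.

outcome vector order: (T0.a,T2.a,T2.b)
under SC → 011; 012; 101; 102; 111; 112; 201; 202; 211; 212
under TSO → 001; 002; 011; 012; 101; 102; 111; 112; 201; 202; 211; 212
under PSO → 001; 002; 011; 012; 101; 102; 111; 112; 201; 202; 211; 212
target 002 ∈ {TSO,PSO}

SC:no TSO:yes PSO:yes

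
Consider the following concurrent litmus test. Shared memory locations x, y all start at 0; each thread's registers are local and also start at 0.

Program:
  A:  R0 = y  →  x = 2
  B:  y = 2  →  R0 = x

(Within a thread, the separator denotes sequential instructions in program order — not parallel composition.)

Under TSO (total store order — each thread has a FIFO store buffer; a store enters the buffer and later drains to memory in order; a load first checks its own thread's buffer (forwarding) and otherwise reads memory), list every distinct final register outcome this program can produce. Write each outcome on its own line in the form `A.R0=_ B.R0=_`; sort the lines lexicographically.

outcome vector order: (A.R0,B.R0)
|TSO outcomes| = 4

A.R0=0 B.R0=0
A.R0=0 B.R0=2
A.R0=2 B.R0=0
A.R0=2 B.R0=2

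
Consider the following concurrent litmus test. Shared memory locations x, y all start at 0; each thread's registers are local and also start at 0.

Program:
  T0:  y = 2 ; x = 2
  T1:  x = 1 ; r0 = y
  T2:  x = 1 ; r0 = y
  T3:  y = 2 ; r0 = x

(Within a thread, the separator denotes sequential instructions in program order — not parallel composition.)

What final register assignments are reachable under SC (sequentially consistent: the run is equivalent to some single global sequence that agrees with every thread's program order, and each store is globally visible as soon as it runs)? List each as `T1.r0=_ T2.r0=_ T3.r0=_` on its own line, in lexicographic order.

T1.r0=0 T2.r0=0 T3.r0=1
T1.r0=0 T2.r0=0 T3.r0=2
T1.r0=0 T2.r0=2 T3.r0=1
T1.r0=0 T2.r0=2 T3.r0=2
T1.r0=2 T2.r0=0 T3.r0=1
T1.r0=2 T2.r0=0 T3.r0=2
T1.r0=2 T2.r0=2 T3.r0=0
T1.r0=2 T2.r0=2 T3.r0=1
T1.r0=2 T2.r0=2 T3.r0=2

outcome vector order: (T1.r0,T2.r0,T3.r0)
|SC outcomes| = 9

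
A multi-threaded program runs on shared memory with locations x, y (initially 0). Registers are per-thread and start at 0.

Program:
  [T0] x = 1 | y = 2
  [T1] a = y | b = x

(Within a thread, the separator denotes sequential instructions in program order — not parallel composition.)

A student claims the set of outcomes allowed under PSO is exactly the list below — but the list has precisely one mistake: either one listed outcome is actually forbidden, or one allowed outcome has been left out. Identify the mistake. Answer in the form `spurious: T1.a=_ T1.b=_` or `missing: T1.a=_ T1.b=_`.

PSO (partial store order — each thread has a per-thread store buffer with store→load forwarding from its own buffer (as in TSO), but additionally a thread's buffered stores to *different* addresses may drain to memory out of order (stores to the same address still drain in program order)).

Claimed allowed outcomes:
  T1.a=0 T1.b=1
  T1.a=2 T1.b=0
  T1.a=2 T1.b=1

missing: T1.a=0 T1.b=0

outcome vector order: (T1.a,T1.b)
PSO: 4 outcomes — {<0 0>; <0 1>; <2 0>; <2 1>}
PSO∖claimed = {<0 0>}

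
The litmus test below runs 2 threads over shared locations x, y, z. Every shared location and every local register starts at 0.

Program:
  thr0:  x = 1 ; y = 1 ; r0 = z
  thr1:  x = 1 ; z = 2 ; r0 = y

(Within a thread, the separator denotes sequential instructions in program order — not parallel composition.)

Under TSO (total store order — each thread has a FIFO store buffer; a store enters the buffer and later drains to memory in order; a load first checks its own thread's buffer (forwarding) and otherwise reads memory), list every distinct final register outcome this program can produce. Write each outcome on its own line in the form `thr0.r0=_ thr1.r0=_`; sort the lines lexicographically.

outcome vector order: (thr0.r0,thr1.r0)
|TSO outcomes| = 4

thr0.r0=0 thr1.r0=0
thr0.r0=0 thr1.r0=1
thr0.r0=2 thr1.r0=0
thr0.r0=2 thr1.r0=1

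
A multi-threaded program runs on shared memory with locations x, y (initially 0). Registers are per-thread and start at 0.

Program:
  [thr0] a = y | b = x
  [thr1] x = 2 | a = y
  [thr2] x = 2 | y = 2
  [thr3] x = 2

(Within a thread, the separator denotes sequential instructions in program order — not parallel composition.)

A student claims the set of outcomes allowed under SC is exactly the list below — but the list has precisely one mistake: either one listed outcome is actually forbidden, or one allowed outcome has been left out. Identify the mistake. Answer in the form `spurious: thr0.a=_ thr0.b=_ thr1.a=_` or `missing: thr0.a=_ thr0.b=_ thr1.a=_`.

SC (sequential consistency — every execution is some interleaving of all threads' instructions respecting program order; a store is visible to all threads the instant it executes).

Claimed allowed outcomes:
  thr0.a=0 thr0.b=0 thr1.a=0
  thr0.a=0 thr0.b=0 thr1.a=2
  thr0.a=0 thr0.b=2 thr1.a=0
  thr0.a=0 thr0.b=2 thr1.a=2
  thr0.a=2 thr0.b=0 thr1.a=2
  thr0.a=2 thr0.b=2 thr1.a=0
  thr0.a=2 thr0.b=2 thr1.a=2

spurious: thr0.a=2 thr0.b=0 thr1.a=2

outcome vector order: (thr0.a,thr0.b,thr1.a)
[SC] allowed = {<0 0 0>, <0 0 2>, <0 2 0>, <0 2 2>, <2 2 0>, <2 2 2>}
claimed∖SC = {<2 0 2>}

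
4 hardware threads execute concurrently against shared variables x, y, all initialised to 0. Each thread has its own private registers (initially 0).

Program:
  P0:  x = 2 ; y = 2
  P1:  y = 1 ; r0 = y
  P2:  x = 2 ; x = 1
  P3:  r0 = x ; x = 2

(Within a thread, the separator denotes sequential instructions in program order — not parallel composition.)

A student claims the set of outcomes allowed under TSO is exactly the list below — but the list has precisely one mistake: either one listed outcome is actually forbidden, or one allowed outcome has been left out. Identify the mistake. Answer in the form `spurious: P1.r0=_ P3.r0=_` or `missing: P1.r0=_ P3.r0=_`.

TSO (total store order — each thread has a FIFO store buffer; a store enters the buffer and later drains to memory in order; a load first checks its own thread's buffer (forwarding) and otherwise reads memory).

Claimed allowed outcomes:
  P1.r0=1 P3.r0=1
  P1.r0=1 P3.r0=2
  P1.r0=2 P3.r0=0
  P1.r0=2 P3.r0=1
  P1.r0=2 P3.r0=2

missing: P1.r0=1 P3.r0=0

outcome vector order: (P1.r0,P3.r0)
TSO (6): 1/0; 1/1; 1/2; 2/0; 2/1; 2/2
TSO∖claimed = {1/0}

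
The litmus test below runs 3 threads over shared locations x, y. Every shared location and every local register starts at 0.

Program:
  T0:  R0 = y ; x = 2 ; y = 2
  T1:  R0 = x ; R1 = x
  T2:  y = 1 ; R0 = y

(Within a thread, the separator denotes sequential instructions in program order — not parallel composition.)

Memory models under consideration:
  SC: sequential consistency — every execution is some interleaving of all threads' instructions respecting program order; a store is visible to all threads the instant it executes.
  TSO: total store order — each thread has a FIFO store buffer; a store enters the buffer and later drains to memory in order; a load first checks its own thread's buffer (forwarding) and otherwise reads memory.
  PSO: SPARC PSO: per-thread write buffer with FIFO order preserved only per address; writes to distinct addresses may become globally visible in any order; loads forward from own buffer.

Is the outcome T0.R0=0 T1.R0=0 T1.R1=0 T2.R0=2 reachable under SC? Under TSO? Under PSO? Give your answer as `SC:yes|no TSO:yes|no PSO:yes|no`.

SC:yes TSO:yes PSO:yes

outcome vector order: (T0.R0,T1.R0,T1.R1,T2.R0)
[SC] allowed = {0001, 0002, 0021, 0022, 0221, 0222, 1001, 1002, 1021, 1022, 1221, 1222}
[TSO] allowed = {0001, 0002, 0021, 0022, 0221, 0222, 1001, 1002, 1021, 1022, 1221, 1222}
[PSO] allowed = {0001, 0002, 0021, 0022, 0221, 0222, 1001, 1002, 1021, 1022, 1221, 1222}
target 0002 ∈ {SC,TSO,PSO}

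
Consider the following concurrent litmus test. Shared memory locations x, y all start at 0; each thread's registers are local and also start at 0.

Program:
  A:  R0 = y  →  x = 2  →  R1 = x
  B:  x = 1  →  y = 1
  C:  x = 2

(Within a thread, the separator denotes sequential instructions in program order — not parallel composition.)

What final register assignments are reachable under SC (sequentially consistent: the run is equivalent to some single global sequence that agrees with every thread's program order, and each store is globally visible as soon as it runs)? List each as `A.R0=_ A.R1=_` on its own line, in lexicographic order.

outcome vector order: (A.R0,A.R1)
|SC outcomes| = 3

A.R0=0 A.R1=1
A.R0=0 A.R1=2
A.R0=1 A.R1=2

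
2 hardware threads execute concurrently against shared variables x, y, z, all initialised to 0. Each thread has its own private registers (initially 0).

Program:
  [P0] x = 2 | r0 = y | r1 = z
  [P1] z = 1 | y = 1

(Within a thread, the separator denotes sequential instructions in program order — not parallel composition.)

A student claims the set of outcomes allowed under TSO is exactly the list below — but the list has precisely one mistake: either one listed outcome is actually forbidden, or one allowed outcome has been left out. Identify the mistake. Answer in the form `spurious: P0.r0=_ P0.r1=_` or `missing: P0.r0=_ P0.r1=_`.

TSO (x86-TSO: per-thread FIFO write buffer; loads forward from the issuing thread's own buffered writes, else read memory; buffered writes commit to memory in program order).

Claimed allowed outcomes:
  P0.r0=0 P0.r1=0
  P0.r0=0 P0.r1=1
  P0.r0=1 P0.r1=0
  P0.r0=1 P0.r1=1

outcome vector order: (P0.r0,P0.r1)
TSO (3): 00, 01, 11
claimed∖TSO = {10}

spurious: P0.r0=1 P0.r1=0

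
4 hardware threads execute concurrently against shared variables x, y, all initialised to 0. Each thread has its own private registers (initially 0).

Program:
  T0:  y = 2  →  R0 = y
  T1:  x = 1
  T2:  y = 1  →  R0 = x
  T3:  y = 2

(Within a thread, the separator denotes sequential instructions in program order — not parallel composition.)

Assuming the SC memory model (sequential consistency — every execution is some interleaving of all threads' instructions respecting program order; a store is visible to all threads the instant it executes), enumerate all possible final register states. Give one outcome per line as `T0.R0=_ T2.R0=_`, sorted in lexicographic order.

outcome vector order: (T0.R0,T2.R0)
|SC outcomes| = 4

T0.R0=1 T2.R0=0
T0.R0=1 T2.R0=1
T0.R0=2 T2.R0=0
T0.R0=2 T2.R0=1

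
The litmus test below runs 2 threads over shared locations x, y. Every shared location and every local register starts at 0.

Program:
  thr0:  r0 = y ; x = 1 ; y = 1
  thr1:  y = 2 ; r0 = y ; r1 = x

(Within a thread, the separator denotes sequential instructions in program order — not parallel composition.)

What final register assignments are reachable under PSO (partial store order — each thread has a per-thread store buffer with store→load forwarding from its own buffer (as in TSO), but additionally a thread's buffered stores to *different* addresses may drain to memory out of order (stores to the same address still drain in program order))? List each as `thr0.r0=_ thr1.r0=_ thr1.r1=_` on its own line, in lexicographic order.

outcome vector order: (thr0.r0,thr1.r0,thr1.r1)
|PSO outcomes| = 8

thr0.r0=0 thr1.r0=1 thr1.r1=0
thr0.r0=0 thr1.r0=1 thr1.r1=1
thr0.r0=0 thr1.r0=2 thr1.r1=0
thr0.r0=0 thr1.r0=2 thr1.r1=1
thr0.r0=2 thr1.r0=1 thr1.r1=0
thr0.r0=2 thr1.r0=1 thr1.r1=1
thr0.r0=2 thr1.r0=2 thr1.r1=0
thr0.r0=2 thr1.r0=2 thr1.r1=1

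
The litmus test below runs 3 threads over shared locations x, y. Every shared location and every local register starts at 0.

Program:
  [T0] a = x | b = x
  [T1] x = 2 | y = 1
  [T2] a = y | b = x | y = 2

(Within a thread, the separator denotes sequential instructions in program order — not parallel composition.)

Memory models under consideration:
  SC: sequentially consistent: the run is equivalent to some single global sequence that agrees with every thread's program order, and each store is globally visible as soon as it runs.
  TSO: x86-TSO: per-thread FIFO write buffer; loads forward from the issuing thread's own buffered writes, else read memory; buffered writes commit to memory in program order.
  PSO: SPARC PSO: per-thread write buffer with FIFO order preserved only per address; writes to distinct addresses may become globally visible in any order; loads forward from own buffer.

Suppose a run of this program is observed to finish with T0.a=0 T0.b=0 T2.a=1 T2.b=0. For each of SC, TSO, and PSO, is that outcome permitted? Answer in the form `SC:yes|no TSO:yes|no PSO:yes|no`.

outcome vector order: (T0.a,T0.b,T2.a,T2.b)
SC: 9 outcomes — {<0 0 0 0> <0 0 0 2> <0 0 1 2> <0 2 0 0> <0 2 0 2> <0 2 1 2> <2 2 0 0> <2 2 0 2> <2 2 1 2>}
TSO: 9 outcomes — {<0 0 0 0> <0 0 0 2> <0 0 1 2> <0 2 0 0> <0 2 0 2> <0 2 1 2> <2 2 0 0> <2 2 0 2> <2 2 1 2>}
PSO: 12 outcomes — {<0 0 0 0> <0 0 0 2> <0 0 1 0> <0 0 1 2> <0 2 0 0> <0 2 0 2> <0 2 1 0> <0 2 1 2> <2 2 0 0> <2 2 0 2> <2 2 1 0> <2 2 1 2>}
target <0 0 1 0> ∈ {PSO}

SC:no TSO:no PSO:yes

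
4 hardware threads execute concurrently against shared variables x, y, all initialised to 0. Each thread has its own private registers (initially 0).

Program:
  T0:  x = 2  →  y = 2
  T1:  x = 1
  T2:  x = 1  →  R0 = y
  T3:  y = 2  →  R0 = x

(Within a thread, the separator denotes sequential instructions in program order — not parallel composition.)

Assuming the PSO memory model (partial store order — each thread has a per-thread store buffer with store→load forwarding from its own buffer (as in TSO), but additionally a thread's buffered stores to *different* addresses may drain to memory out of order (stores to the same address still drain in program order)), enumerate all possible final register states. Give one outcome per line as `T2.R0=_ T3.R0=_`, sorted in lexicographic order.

outcome vector order: (T2.R0,T3.R0)
|PSO outcomes| = 6

T2.R0=0 T3.R0=0
T2.R0=0 T3.R0=1
T2.R0=0 T3.R0=2
T2.R0=2 T3.R0=0
T2.R0=2 T3.R0=1
T2.R0=2 T3.R0=2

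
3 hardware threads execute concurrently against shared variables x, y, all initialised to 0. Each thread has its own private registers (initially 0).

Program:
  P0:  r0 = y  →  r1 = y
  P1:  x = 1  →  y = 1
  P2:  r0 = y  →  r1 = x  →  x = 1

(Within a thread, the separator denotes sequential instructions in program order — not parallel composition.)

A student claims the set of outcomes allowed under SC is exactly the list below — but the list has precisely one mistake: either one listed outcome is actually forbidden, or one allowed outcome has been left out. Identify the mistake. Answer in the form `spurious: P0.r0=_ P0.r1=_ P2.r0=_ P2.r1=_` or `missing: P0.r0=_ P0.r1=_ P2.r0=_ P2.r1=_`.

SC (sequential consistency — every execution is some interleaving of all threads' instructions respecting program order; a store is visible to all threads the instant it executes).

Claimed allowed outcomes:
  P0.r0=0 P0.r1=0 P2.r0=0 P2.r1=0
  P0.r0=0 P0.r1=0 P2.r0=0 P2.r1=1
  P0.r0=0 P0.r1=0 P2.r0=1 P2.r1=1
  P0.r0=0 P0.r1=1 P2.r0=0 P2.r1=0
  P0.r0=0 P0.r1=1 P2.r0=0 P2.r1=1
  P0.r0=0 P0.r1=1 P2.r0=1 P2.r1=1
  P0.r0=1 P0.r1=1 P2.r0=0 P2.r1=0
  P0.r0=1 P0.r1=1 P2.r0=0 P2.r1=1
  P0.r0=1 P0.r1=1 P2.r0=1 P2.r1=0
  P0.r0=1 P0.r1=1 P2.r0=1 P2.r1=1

outcome vector order: (P0.r0,P0.r1,P2.r0,P2.r1)
[SC] allowed = {0000, 0001, 0011, 0100, 0101, 0111, 1100, 1101, 1111}
claimed∖SC = {1110}

spurious: P0.r0=1 P0.r1=1 P2.r0=1 P2.r1=0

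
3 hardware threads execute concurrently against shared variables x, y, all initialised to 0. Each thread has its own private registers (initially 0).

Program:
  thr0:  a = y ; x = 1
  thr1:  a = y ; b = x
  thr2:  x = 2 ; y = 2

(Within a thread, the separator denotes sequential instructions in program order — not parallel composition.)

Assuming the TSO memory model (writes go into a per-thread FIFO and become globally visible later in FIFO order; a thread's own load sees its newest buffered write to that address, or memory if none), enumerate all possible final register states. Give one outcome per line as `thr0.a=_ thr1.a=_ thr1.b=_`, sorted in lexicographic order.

outcome vector order: (thr0.a,thr1.a,thr1.b)
|TSO outcomes| = 10

thr0.a=0 thr1.a=0 thr1.b=0
thr0.a=0 thr1.a=0 thr1.b=1
thr0.a=0 thr1.a=0 thr1.b=2
thr0.a=0 thr1.a=2 thr1.b=1
thr0.a=0 thr1.a=2 thr1.b=2
thr0.a=2 thr1.a=0 thr1.b=0
thr0.a=2 thr1.a=0 thr1.b=1
thr0.a=2 thr1.a=0 thr1.b=2
thr0.a=2 thr1.a=2 thr1.b=1
thr0.a=2 thr1.a=2 thr1.b=2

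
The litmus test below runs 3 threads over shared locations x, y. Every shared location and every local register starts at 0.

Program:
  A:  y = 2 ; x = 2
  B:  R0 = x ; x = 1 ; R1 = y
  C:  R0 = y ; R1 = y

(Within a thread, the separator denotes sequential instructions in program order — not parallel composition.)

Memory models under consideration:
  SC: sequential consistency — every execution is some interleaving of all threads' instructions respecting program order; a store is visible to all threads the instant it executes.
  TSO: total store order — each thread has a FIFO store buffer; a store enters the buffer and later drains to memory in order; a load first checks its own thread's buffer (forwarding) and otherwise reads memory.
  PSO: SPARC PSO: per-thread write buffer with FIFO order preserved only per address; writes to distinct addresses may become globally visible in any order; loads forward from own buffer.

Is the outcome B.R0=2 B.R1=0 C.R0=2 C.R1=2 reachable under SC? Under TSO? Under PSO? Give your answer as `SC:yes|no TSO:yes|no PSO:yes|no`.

outcome vector order: (B.R0,B.R1,C.R0,C.R1)
SC: 9 outcomes — {0/0/0/0, 0/0/0/2, 0/0/2/2, 0/2/0/0, 0/2/0/2, 0/2/2/2, 2/2/0/0, 2/2/0/2, 2/2/2/2}
TSO: 9 outcomes — {0/0/0/0, 0/0/0/2, 0/0/2/2, 0/2/0/0, 0/2/0/2, 0/2/2/2, 2/2/0/0, 2/2/0/2, 2/2/2/2}
PSO: 12 outcomes — {0/0/0/0, 0/0/0/2, 0/0/2/2, 0/2/0/0, 0/2/0/2, 0/2/2/2, 2/0/0/0, 2/0/0/2, 2/0/2/2, 2/2/0/0, 2/2/0/2, 2/2/2/2}
target 2/0/2/2 ∈ {PSO}

SC:no TSO:no PSO:yes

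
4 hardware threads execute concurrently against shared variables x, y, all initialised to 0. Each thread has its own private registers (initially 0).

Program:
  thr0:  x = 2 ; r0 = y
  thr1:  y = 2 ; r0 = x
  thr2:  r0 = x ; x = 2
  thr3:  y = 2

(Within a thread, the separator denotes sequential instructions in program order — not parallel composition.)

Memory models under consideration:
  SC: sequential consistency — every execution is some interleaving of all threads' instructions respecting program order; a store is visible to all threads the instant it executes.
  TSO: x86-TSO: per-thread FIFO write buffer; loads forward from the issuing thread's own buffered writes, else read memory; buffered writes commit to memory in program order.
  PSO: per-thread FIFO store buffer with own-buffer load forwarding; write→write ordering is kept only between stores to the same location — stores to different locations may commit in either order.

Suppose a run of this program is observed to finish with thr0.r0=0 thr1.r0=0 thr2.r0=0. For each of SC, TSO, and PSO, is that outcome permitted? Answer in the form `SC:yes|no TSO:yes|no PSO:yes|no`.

SC:no TSO:yes PSO:yes

outcome vector order: (thr0.r0,thr1.r0,thr2.r0)
[SC] allowed = {0/2/0 0/2/2 2/0/0 2/0/2 2/2/0 2/2/2}
[TSO] allowed = {0/0/0 0/0/2 0/2/0 0/2/2 2/0/0 2/0/2 2/2/0 2/2/2}
[PSO] allowed = {0/0/0 0/0/2 0/2/0 0/2/2 2/0/0 2/0/2 2/2/0 2/2/2}
target 0/0/0 ∈ {TSO,PSO}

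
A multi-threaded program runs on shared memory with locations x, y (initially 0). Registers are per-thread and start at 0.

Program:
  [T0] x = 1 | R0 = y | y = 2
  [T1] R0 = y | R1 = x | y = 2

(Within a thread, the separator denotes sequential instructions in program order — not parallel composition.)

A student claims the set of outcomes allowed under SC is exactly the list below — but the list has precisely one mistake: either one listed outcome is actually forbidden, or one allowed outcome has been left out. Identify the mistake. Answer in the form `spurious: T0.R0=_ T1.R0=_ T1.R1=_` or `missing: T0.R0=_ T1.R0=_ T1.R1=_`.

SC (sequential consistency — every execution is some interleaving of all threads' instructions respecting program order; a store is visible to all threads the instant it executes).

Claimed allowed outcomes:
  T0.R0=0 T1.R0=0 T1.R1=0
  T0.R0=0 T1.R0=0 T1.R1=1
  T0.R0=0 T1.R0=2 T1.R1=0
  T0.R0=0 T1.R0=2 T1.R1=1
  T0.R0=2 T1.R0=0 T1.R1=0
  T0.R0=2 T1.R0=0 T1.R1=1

spurious: T0.R0=0 T1.R0=2 T1.R1=0

outcome vector order: (T0.R0,T1.R0,T1.R1)
under SC → (0,0,0); (0,0,1); (0,2,1); (2,0,0); (2,0,1)
claimed∖SC = {(0,2,0)}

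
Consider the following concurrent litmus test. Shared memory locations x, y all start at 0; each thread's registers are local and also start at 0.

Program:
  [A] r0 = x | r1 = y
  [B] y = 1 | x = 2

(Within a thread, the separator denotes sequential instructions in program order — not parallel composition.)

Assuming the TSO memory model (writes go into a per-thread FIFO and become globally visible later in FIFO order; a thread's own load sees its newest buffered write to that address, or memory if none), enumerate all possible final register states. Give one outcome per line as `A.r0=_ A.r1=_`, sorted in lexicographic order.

outcome vector order: (A.r0,A.r1)
|TSO outcomes| = 3

A.r0=0 A.r1=0
A.r0=0 A.r1=1
A.r0=2 A.r1=1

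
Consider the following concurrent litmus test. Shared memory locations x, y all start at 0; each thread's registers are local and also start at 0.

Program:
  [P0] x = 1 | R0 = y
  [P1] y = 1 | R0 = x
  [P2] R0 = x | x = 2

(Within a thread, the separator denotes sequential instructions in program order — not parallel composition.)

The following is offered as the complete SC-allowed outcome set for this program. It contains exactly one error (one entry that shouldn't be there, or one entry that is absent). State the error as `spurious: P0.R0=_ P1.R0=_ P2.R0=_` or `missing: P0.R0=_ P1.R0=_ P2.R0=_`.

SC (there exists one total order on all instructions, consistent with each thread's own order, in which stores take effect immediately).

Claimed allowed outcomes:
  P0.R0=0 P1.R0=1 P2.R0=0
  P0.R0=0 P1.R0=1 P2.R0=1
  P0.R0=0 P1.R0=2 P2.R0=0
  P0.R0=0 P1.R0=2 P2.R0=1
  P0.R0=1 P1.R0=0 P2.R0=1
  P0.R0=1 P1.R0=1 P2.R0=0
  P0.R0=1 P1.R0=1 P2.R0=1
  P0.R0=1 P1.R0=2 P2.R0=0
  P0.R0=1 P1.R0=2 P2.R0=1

outcome vector order: (P0.R0,P1.R0,P2.R0)
[SC] allowed = {010 011 020 021 100 101 110 111 120 121}
SC∖claimed = {100}

missing: P0.R0=1 P1.R0=0 P2.R0=0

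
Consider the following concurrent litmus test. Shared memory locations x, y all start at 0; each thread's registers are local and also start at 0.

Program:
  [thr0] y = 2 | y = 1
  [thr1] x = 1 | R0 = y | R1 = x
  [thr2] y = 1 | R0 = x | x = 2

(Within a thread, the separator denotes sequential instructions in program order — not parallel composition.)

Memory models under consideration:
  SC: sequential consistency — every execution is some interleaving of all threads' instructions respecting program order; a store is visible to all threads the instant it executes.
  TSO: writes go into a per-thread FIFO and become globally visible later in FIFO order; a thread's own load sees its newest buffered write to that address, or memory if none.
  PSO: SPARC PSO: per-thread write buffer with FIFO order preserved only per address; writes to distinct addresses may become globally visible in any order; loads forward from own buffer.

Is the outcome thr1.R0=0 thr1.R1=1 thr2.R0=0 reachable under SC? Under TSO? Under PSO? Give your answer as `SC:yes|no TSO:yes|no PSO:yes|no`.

outcome vector order: (thr1.R0,thr1.R1,thr2.R0)
SC: 10 outcomes — {011 021 110 111 120 121 210 211 220 221}
TSO: 12 outcomes — {010 011 020 021 110 111 120 121 210 211 220 221}
PSO: 12 outcomes — {010 011 020 021 110 111 120 121 210 211 220 221}
target 010 ∈ {TSO,PSO}

SC:no TSO:yes PSO:yes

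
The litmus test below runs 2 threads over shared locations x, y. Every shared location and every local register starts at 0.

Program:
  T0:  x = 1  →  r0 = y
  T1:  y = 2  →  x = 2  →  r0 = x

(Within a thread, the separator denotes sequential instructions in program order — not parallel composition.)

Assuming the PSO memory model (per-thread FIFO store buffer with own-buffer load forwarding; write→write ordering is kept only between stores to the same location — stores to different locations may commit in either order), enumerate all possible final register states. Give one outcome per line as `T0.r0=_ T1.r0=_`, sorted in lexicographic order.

T0.r0=0 T1.r0=1
T0.r0=0 T1.r0=2
T0.r0=2 T1.r0=1
T0.r0=2 T1.r0=2

outcome vector order: (T0.r0,T1.r0)
|PSO outcomes| = 4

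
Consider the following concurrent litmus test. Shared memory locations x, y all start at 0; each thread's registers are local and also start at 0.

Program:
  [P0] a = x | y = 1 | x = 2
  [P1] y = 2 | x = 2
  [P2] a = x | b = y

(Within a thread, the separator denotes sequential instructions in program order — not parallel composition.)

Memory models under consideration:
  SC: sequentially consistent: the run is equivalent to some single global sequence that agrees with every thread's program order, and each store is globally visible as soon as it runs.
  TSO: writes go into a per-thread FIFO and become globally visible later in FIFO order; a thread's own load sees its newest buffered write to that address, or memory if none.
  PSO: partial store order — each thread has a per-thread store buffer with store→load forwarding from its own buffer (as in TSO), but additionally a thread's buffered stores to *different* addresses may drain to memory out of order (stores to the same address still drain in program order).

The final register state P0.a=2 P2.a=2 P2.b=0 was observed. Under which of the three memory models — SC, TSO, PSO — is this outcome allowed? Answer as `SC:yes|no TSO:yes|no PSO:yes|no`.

SC:no TSO:no PSO:yes

outcome vector order: (P0.a,P2.a,P2.b)
SC: 10 outcomes — {(0,0,0); (0,0,1); (0,0,2); (0,2,1); (0,2,2); (2,0,0); (2,0,1); (2,0,2); (2,2,1); (2,2,2)}
TSO: 10 outcomes — {(0,0,0); (0,0,1); (0,0,2); (0,2,1); (0,2,2); (2,0,0); (2,0,1); (2,0,2); (2,2,1); (2,2,2)}
PSO: 12 outcomes — {(0,0,0); (0,0,1); (0,0,2); (0,2,0); (0,2,1); (0,2,2); (2,0,0); (2,0,1); (2,0,2); (2,2,0); (2,2,1); (2,2,2)}
target (2,2,0) ∈ {PSO}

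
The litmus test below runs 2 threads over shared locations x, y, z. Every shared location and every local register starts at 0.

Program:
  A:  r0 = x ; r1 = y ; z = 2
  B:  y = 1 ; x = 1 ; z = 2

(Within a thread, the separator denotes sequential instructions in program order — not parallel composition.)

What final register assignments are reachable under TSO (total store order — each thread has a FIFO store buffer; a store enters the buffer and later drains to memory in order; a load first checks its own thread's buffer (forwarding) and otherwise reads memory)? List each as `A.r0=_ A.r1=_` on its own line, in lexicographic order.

A.r0=0 A.r1=0
A.r0=0 A.r1=1
A.r0=1 A.r1=1

outcome vector order: (A.r0,A.r1)
|TSO outcomes| = 3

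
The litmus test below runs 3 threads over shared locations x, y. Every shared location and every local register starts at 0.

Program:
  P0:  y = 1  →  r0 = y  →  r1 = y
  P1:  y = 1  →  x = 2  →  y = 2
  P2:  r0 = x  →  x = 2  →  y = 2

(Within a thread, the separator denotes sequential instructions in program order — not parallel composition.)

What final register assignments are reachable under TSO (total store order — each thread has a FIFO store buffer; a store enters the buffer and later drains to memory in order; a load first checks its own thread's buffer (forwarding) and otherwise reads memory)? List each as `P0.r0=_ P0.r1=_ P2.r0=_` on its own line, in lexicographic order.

P0.r0=1 P0.r1=1 P2.r0=0
P0.r0=1 P0.r1=1 P2.r0=2
P0.r0=1 P0.r1=2 P2.r0=0
P0.r0=1 P0.r1=2 P2.r0=2
P0.r0=2 P0.r1=1 P2.r0=0
P0.r0=2 P0.r1=2 P2.r0=0
P0.r0=2 P0.r1=2 P2.r0=2

outcome vector order: (P0.r0,P0.r1,P2.r0)
|TSO outcomes| = 7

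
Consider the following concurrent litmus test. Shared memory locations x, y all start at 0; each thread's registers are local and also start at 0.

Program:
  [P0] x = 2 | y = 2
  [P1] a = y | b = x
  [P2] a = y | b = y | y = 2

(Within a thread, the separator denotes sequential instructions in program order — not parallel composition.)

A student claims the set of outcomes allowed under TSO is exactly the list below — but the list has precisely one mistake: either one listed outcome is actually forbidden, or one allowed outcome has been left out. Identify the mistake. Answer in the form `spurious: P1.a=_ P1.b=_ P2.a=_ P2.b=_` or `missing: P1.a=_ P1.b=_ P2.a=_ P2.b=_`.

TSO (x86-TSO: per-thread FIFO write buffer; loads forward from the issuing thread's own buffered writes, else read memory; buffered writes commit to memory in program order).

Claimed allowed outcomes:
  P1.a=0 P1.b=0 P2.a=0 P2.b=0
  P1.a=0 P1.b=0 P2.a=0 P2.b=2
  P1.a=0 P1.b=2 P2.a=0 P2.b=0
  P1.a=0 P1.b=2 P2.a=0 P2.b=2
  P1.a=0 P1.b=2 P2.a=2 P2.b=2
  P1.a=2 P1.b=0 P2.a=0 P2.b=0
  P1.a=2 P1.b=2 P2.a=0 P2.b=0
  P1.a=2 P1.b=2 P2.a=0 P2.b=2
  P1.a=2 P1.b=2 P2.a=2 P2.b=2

missing: P1.a=0 P1.b=0 P2.a=2 P2.b=2

outcome vector order: (P1.a,P1.b,P2.a,P2.b)
under TSO → 0/0/0/0; 0/0/0/2; 0/0/2/2; 0/2/0/0; 0/2/0/2; 0/2/2/2; 2/0/0/0; 2/2/0/0; 2/2/0/2; 2/2/2/2
TSO∖claimed = {0/0/2/2}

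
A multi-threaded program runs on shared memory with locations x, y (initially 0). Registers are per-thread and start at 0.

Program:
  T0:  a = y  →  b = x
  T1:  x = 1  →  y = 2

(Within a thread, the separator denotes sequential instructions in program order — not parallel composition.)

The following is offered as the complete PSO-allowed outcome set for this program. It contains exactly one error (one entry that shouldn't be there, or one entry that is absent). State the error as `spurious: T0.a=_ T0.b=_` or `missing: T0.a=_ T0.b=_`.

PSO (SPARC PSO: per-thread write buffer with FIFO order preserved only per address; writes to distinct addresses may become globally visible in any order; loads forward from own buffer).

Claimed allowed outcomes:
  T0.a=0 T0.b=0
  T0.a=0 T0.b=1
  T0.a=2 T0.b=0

outcome vector order: (T0.a,T0.b)
PSO: 4 outcomes — {0/0; 0/1; 2/0; 2/1}
PSO∖claimed = {2/1}

missing: T0.a=2 T0.b=1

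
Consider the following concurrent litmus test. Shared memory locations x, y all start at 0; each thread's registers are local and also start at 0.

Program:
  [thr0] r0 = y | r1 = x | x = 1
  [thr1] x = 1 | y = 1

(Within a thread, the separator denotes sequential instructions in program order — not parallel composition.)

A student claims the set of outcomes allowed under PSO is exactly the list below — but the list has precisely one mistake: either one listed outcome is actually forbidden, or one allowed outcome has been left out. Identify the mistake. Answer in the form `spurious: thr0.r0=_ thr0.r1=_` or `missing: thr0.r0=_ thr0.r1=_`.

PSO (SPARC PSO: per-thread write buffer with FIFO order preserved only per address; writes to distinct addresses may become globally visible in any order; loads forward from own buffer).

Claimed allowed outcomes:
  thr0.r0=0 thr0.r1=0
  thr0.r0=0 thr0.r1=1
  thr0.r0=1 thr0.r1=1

outcome vector order: (thr0.r0,thr0.r1)
PSO (4): 0/0; 0/1; 1/0; 1/1
PSO∖claimed = {1/0}

missing: thr0.r0=1 thr0.r1=0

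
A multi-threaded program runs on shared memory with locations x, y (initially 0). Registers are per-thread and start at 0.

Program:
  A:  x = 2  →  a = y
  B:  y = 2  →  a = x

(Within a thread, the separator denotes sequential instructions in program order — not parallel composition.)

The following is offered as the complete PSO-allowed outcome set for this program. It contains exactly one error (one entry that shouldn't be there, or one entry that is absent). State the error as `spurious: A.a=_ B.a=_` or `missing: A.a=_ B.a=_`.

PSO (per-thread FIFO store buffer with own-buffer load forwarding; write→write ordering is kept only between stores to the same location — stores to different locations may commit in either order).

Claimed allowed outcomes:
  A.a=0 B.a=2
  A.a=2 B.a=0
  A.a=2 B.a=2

outcome vector order: (A.a,B.a)
PSO: 4 outcomes — {0/0 0/2 2/0 2/2}
PSO∖claimed = {0/0}

missing: A.a=0 B.a=0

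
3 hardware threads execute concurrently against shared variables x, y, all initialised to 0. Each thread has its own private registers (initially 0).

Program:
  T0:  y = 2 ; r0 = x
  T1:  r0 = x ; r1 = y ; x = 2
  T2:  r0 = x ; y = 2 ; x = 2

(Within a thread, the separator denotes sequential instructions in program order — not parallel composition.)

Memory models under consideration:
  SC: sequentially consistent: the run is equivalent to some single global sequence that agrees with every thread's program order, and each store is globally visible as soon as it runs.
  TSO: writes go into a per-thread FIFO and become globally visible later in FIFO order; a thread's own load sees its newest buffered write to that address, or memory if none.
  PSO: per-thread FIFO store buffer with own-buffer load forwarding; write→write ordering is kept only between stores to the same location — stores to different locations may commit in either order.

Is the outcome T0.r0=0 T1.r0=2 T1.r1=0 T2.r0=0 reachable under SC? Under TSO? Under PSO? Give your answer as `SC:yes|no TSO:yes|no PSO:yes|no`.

SC:no TSO:no PSO:yes

outcome vector order: (T0.r0,T1.r0,T1.r1,T2.r0)
under SC → <0 0 0 0> <0 0 0 2> <0 0 2 0> <0 0 2 2> <0 2 2 0> <2 0 0 0> <2 0 0 2> <2 0 2 0> <2 0 2 2> <2 2 2 0>
under TSO → <0 0 0 0> <0 0 0 2> <0 0 2 0> <0 0 2 2> <0 2 2 0> <2 0 0 0> <2 0 0 2> <2 0 2 0> <2 0 2 2> <2 2 2 0>
under PSO → <0 0 0 0> <0 0 0 2> <0 0 2 0> <0 0 2 2> <0 2 0 0> <0 2 2 0> <2 0 0 0> <2 0 0 2> <2 0 2 0> <2 0 2 2> <2 2 0 0> <2 2 2 0>
target <0 2 0 0> ∈ {PSO}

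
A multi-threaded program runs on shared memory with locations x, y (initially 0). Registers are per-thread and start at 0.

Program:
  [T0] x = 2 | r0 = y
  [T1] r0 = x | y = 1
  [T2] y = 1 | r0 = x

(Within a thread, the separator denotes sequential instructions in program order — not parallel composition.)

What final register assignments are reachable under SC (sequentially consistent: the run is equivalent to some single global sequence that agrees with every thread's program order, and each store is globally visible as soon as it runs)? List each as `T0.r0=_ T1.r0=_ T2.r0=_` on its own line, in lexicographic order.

outcome vector order: (T0.r0,T1.r0,T2.r0)
|SC outcomes| = 6

T0.r0=0 T1.r0=0 T2.r0=2
T0.r0=0 T1.r0=2 T2.r0=2
T0.r0=1 T1.r0=0 T2.r0=0
T0.r0=1 T1.r0=0 T2.r0=2
T0.r0=1 T1.r0=2 T2.r0=0
T0.r0=1 T1.r0=2 T2.r0=2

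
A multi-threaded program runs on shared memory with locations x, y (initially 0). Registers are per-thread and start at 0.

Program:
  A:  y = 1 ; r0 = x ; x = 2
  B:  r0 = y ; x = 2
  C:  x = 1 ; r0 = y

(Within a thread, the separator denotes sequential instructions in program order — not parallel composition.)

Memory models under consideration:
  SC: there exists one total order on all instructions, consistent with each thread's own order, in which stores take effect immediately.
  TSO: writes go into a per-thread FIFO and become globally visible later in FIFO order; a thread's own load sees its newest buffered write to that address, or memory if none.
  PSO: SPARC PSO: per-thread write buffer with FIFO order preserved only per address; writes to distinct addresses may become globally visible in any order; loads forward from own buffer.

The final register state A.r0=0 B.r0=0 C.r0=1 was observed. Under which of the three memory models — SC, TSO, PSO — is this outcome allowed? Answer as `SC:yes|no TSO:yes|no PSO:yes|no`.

outcome vector order: (A.r0,B.r0,C.r0)
under SC → (0,0,1); (0,1,1); (1,0,0); (1,0,1); (1,1,0); (1,1,1); (2,0,0); (2,0,1); (2,1,0); (2,1,1)
under TSO → (0,0,0); (0,0,1); (0,1,0); (0,1,1); (1,0,0); (1,0,1); (1,1,0); (1,1,1); (2,0,0); (2,0,1); (2,1,0); (2,1,1)
under PSO → (0,0,0); (0,0,1); (0,1,0); (0,1,1); (1,0,0); (1,0,1); (1,1,0); (1,1,1); (2,0,0); (2,0,1); (2,1,0); (2,1,1)
target (0,0,1) ∈ {SC,TSO,PSO}

SC:yes TSO:yes PSO:yes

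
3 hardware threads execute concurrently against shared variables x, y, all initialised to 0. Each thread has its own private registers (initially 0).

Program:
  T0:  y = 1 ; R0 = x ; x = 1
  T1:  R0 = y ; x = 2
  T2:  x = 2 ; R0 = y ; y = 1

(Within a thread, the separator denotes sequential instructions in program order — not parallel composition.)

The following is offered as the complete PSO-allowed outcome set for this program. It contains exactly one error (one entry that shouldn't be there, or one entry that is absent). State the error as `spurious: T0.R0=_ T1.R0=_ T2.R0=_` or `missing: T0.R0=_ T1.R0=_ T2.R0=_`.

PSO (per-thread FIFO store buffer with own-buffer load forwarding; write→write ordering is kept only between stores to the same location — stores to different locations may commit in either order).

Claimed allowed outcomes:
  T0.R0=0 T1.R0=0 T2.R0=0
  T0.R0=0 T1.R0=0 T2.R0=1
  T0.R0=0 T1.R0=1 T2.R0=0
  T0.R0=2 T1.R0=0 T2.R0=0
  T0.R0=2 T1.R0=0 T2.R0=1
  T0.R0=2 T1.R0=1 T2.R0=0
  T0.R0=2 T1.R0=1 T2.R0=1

outcome vector order: (T0.R0,T1.R0,T2.R0)
PSO (8): 000 001 010 011 200 201 210 211
PSO∖claimed = {011}

missing: T0.R0=0 T1.R0=1 T2.R0=1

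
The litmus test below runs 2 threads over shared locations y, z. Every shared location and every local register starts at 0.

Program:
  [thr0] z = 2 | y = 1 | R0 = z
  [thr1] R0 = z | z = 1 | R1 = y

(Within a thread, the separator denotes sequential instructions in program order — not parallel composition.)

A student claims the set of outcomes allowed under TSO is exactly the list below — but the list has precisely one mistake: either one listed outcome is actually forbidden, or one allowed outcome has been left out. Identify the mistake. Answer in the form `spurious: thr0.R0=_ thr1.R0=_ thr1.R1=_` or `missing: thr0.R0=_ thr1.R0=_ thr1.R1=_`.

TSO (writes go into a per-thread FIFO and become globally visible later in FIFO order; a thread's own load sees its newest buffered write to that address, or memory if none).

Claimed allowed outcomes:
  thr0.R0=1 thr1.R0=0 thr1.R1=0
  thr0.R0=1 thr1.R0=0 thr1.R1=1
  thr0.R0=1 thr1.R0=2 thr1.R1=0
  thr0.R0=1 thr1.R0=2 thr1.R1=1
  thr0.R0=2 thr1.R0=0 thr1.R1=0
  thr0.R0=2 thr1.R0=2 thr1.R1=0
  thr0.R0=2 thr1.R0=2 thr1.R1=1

missing: thr0.R0=2 thr1.R0=0 thr1.R1=1

outcome vector order: (thr0.R0,thr1.R0,thr1.R1)
[TSO] allowed = {(1,0,0), (1,0,1), (1,2,0), (1,2,1), (2,0,0), (2,0,1), (2,2,0), (2,2,1)}
TSO∖claimed = {(2,0,1)}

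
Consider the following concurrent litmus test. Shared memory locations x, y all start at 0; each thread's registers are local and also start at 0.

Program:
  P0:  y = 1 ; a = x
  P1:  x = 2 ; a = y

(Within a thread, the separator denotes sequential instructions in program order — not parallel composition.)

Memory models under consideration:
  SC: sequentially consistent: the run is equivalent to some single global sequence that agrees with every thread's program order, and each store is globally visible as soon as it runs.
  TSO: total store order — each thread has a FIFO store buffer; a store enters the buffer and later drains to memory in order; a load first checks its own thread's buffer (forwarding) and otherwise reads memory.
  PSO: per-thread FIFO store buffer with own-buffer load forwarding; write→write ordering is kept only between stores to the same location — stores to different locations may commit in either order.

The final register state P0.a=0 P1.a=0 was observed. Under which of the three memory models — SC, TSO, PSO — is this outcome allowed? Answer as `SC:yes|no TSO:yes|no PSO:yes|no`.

SC:no TSO:yes PSO:yes

outcome vector order: (P0.a,P1.a)
SC: 3 outcomes — {01; 20; 21}
TSO: 4 outcomes — {00; 01; 20; 21}
PSO: 4 outcomes — {00; 01; 20; 21}
target 00 ∈ {TSO,PSO}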